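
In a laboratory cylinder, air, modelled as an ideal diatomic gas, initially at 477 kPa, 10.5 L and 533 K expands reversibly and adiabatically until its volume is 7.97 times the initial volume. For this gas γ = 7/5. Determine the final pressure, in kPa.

Adiabatic: TV^(γ−1) = const ⇒ T₂ = 533×(0.125)^0.400 = 232 K; PV^γ = const ⇒ P₂ = 26.1 kPa.

26.1 kPa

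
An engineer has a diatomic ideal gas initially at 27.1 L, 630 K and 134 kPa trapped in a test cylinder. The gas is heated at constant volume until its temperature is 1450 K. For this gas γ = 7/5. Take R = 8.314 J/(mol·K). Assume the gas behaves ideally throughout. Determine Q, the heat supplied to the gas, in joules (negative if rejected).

n = P₁V₁/(RT₁) = 134×27.1/(8.314×630) = 0.693 mol.
Isochoric: V stays 27.1 L; P/T = const ⇒ T₂ = 1450 K, P₂ = 308 kPa.
W = 0 (no volume change).
ΔU = nCvΔT = 0.693×20.8×(1450−630) = 11800 J.
Q = ΔU = 11800 J.

11800 J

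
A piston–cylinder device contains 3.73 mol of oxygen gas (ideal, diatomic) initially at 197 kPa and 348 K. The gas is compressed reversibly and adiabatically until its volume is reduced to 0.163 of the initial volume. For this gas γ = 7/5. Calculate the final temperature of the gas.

719 K

V₁ = nRT₁/P₁ = 3.73×8.314×348/197 = 54.8 L.
Adiabatic: TV^(γ−1) = const ⇒ T₂ = 348×(6.13)^0.400 = 719 K; PV^γ = const ⇒ P₂ = 2500 kPa.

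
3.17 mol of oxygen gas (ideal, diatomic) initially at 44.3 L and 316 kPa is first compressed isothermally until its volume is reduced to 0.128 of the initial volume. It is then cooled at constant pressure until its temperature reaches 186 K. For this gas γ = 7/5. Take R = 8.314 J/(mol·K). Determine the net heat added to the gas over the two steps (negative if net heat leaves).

-60600 J

T₁ = P₁V₁/(nR) = 316×44.3/(3.17×8.314) = 531 K.
Step 1 — Isothermal: T stays 531 K; PV = const ⇒ V₂ = 5.67 L, P₂ = 2470 kPa.
ΔU = 0 (ideal gas, T constant).
W = nRT ln(V₂/V₁) = 3.17×8.314×531×ln(0.128) = -28800 J.
Q = ΔU + W = -28800 J.
State after step 1: P = 2470 kPa, V = 5.67 L, T = 531 K.
Step 2 — Isobaric: P stays 2470 kPa; V/T = const ⇒ T₂ = 186 K, V₂ = 1.99 L.
W = PΔV = 2470×(1.99−5.67) kPa·L = -9100 J.
ΔU = nCvΔT = 3.17×20.8×(186−531) = -22700 J.
Q = ΔU + W = nCpΔT = -31800 J.
Net over both steps: W = -37900 J, Q = -60600 J, ΔU = -22700 J.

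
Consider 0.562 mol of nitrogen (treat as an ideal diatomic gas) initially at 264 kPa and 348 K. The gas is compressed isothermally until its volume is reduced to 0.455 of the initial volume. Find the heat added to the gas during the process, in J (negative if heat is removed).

V₁ = nRT₁/P₁ = 0.562×8.314×348/264 = 6.16 L.
Isothermal: T stays 348 K; PV = const ⇒ V₂ = 2.80 L, P₂ = 580 kPa.
ΔU = 0 (ideal gas, T constant).
W = nRT ln(V₂/V₁) = 0.562×8.314×348×ln(0.455) = -1280 J.
Q = ΔU + W = -1280 J.

-1280 J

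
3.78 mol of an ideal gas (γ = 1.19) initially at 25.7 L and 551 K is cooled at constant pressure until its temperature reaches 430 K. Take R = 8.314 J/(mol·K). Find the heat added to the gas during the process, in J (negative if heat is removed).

P₁ = nRT₁/V₁ = 3.78×8.314×551/25.7 = 674 kPa.
Isobaric: P stays 674 kPa; V/T = const ⇒ T₂ = 430 K, V₂ = 20.1 L.
W = PΔV = 674×(20.1−25.7) kPa·L = -3800 J.
ΔU = nCvΔT = 3.78×43.8×(430−551) = -20000 J.
Q = ΔU + W = nCpΔT = -23800 J.

-23800 J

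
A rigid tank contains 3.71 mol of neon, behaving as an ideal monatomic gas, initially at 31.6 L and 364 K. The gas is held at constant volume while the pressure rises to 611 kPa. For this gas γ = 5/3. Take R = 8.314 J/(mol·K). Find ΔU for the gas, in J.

P₁ = nRT₁/V₁ = 3.71×8.314×364/31.6 = 355 kPa.
Isochoric: V stays 31.6 L; P/T = const ⇒ T₂ = 626 K, P₂ = 611 kPa.
For an ideal gas ΔU = nCvΔT with Cv = (3/2)R = 12.5 J/(mol·K).
ΔU = 3.71×12.5×(626−364) = 12100 J.

12100 J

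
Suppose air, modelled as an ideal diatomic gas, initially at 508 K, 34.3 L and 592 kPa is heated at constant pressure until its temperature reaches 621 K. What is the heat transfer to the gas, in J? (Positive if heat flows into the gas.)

n = P₁V₁/(RT₁) = 592×34.3/(8.314×508) = 4.81 mol.
Isobaric: P stays 592 kPa; V/T = const ⇒ T₂ = 621 K, V₂ = 41.9 L.
W = PΔV = 592×(41.9−34.3) kPa·L = 4520 J.
ΔU = nCvΔT = 4.81×20.8×(621−508) = 11300 J.
Q = ΔU + W = nCpΔT = 15800 J.

15800 J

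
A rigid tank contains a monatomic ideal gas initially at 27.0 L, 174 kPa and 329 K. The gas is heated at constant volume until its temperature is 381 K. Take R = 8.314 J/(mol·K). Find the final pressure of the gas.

Isochoric: V stays 27.0 L; P/T = const ⇒ T₂ = 381 K, P₂ = 202 kPa.

202 kPa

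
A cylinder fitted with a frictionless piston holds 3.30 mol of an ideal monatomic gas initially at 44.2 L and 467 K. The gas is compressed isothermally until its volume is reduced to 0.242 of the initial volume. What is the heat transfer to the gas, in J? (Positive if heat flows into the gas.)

P₁ = nRT₁/V₁ = 3.30×8.314×467/44.2 = 290 kPa.
Isothermal: T stays 467 K; PV = const ⇒ V₂ = 10.7 L, P₂ = 1200 kPa.
ΔU = 0 (ideal gas, T constant).
W = nRT ln(V₂/V₁) = 3.30×8.314×467×ln(0.242) = -18200 J.
Q = ΔU + W = -18200 J.

-18200 J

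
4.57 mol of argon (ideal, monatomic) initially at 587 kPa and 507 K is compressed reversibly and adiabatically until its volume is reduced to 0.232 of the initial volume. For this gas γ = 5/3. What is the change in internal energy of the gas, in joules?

47600 J

V₁ = nRT₁/P₁ = 4.57×8.314×507/587 = 32.8 L.
Adiabatic: TV^(γ−1) = const ⇒ T₂ = 507×(4.31)^0.667 = 1340 K; PV^γ = const ⇒ P₂ = 6700 kPa.
For an ideal gas ΔU = nCvΔT with Cv = (3/2)R = 12.5 J/(mol·K).
ΔU = 4.57×12.5×(1340−507) = 47600 J.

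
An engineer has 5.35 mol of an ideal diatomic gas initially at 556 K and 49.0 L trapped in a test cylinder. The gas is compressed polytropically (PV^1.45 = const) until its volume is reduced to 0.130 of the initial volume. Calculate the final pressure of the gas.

P₁ = nRT₁/V₁ = 5.35×8.314×556/49.0 = 505 kPa.
Polytropic n=1.45: T₂ = T₁(V₁/V₂)^(n−1) = 556×(7.69)^0.45 = 1390 K; P₂ = P₁(V₁/V₂)^n = 9720 kPa.

9720 kPa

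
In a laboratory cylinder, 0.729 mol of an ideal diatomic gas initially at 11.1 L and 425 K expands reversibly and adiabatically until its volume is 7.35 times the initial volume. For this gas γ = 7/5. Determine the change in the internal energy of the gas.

-3540 J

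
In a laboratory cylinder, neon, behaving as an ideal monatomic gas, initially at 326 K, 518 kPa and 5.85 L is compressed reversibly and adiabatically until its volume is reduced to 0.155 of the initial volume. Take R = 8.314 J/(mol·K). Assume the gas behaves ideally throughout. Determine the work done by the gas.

-11200 J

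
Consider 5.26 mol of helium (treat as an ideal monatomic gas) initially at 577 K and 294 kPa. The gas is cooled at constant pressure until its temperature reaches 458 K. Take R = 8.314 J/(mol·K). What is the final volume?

68.1 L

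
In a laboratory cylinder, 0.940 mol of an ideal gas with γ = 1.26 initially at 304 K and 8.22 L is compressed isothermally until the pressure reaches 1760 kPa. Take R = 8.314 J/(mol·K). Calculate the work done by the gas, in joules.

-4290 J

P₁ = nRT₁/V₁ = 0.940×8.314×304/8.22 = 289 kPa.
Isothermal: T stays 304 K; PV = const ⇒ V₂ = 1.35 L, P₂ = 1760 kPa.
W = nRT ln(V₂/V₁) = 0.940×8.314×304×ln(0.164) = -4290 J.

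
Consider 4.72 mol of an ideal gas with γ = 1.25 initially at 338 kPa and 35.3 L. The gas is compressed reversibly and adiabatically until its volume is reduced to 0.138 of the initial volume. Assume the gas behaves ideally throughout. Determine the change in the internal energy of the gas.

T₁ = P₁V₁/(nR) = 338×35.3/(4.72×8.314) = 304 K.
Adiabatic: TV^(γ−1) = const ⇒ T₂ = 304×(7.25)^0.250 = 499 K; PV^γ = const ⇒ P₂ = 4020 kPa.
For an ideal gas ΔU = nCvΔT with Cv = R/(γ−1) = 33.3 J/(mol·K).
ΔU = 4.72×33.3×(499−304) = 30600 J.

30600 J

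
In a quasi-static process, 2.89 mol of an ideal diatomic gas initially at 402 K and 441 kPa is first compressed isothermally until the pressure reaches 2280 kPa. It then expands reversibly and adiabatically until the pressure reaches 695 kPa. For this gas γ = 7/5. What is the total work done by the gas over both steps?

V₁ = nRT₁/P₁ = 2.89×8.314×402/441 = 21.9 L.
Step 1 — Isothermal: T stays 402 K; PV = const ⇒ V₂ = 4.24 L, P₂ = 2280 kPa.
ΔU = 0 (ideal gas, T constant).
W = nRT ln(V₂/V₁) = 2.89×8.314×402×ln(0.193) = -15900 J.
Q = ΔU + W = -15900 J.
State after step 1: P = 2280 kPa, V = 4.24 L, T = 402 K.
Step 2 — Adiabatic: T₂/T₁ = (P₂/P₁)^((γ−1)/γ) ⇒ T₂ = 402×(0.305)^0.286 = 286 K; V₂ = 9.90 L.
ΔU = nCvΔT = 2.89×20.8×(286−402) = -6950 J.
Q = 0 for an adiabatic process, so W = −ΔU = 6950 J.
Net over both steps: W = -8920 J, Q = -15900 J, ΔU = -6950 J.

-8920 J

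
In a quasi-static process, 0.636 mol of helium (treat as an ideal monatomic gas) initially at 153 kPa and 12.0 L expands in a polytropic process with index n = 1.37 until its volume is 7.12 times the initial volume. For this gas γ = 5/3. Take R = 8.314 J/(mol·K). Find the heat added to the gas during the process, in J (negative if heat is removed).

1140 J

T₁ = P₁V₁/(nR) = 153×12.0/(0.636×8.314) = 347 K.
Polytropic n=1.37: T₂ = T₁(V₁/V₂)^(n−1) = 347×(0.140)^0.37 = 168 K; P₂ = P₁(V₁/V₂)^n = 10.4 kPa.
W = (P₁V₁−P₂V₂)/(n−1) = (153×12.0−10.4×85.4)/0.37 = 2560 J.
ΔU = nCvΔT = 0.636×12.5×(168−347) = -1420 J.
Q = ΔU + W = 1140 J.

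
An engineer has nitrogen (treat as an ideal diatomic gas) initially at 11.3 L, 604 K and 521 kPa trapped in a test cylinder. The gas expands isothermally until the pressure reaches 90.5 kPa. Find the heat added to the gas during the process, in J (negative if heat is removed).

10300 J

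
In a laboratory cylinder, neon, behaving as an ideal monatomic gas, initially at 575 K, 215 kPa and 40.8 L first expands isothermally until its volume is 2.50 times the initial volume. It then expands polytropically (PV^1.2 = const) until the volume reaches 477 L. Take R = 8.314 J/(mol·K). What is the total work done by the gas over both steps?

19700 J

n = P₁V₁/(RT₁) = 215×40.8/(8.314×575) = 1.83 mol.
Step 1 — Isothermal: T stays 575 K; PV = const ⇒ V₂ = 102 L, P₂ = 86.0 kPa.
ΔU = 0 (ideal gas, T constant).
W = nRT ln(V₂/V₁) = 1.83×8.314×575×ln(2.50) = 8040 J.
Q = ΔU + W = 8040 J.
State after step 1: P = 86.0 kPa, V = 102 L, T = 575 K.
Step 2 — Polytropic n=1.2: T₂ = T₁(V₁/V₂)^(n−1) = 575×(0.214)^0.20 = 422 K; P₂ = P₁(V₁/V₂)^n = 13.5 kPa.
W = (P₁V₁−P₂V₂)/(n−1) = (86.0×102−13.5×477)/0.20 = 11600 J.
ΔU = nCvΔT = 1.83×12.5×(422−575) = -3490 J.
Q = ΔU + W = 8150 J.
Net over both steps: W = 19700 J, Q = 16200 J, ΔU = -3490 J.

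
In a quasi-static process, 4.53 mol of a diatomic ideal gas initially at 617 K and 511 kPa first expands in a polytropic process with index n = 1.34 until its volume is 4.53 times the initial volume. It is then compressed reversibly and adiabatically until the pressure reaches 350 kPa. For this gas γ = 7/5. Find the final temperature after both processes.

591 K

V₁ = nRT₁/P₁ = 4.53×8.314×617/511 = 45.5 L.
Step 1 — Polytropic n=1.34: T₂ = T₁(V₁/V₂)^(n−1) = 617×(0.221)^0.34 = 369 K; P₂ = P₁(V₁/V₂)^n = 67.5 kPa.
W = (P₁V₁−P₂V₂)/(n−1) = (511×45.5−67.5×206)/0.34 = 27500 J.
ΔU = nCvΔT = 4.53×20.8×(369−617) = -23300 J.
Q = ΔU + W = 4120 J.
State after step 1: P = 67.5 kPa, V = 206 L, T = 369 K.
Step 2 — Adiabatic: T₂/T₁ = (P₂/P₁)^((γ−1)/γ) ⇒ T₂ = 369×(5.19)^0.286 = 591 K; V₂ = 63.6 L.
ΔU = nCvΔT = 4.53×20.8×(591−369) = 20900 J.
Q = 0 for an adiabatic process, so W = −ΔU = -20900 J.
Net over both steps: W = 6580 J, Q = 4120 J, ΔU = -2470 J.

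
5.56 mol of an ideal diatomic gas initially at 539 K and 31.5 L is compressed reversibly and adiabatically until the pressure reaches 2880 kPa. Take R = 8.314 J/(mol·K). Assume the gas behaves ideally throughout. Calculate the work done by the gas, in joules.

-27800 J

P₁ = nRT₁/V₁ = 5.56×8.314×539/31.5 = 791 kPa.
Adiabatic: T₂/T₁ = (P₂/P₁)^((γ−1)/γ) ⇒ T₂ = 539×(3.64)^0.286 = 780 K; V₂ = 12.5 L.
ΔU = nCvΔT = 5.56×20.8×(780−539) = 27800 J.
Q = 0 for an adiabatic process, so W = −ΔU = -27800 J.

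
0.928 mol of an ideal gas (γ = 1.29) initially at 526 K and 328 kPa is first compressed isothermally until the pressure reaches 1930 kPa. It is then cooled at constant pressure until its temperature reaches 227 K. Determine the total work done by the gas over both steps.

-9500 J

V₁ = nRT₁/P₁ = 0.928×8.314×526/328 = 12.4 L.
Step 1 — Isothermal: T stays 526 K; PV = const ⇒ V₂ = 2.10 L, P₂ = 1930 kPa.
ΔU = 0 (ideal gas, T constant).
W = nRT ln(V₂/V₁) = 0.928×8.314×526×ln(0.170) = -7190 J.
Q = ΔU + W = -7190 J.
State after step 1: P = 1930 kPa, V = 2.10 L, T = 526 K.
Step 2 — Isobaric: P stays 1930 kPa; V/T = const ⇒ T₂ = 227 K, V₂ = 0.907 L.
W = PΔV = 1930×(0.907−2.10) kPa·L = -2310 J.
ΔU = nCvΔT = 0.928×28.7×(227−526) = -7950 J.
Q = ΔU + W = nCpΔT = -10300 J.
Net over both steps: W = -9500 J, Q = -17500 J, ΔU = -7950 J.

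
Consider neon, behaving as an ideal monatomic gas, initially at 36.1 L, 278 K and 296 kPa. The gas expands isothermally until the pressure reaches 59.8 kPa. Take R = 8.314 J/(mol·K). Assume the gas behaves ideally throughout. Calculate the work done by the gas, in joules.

17100 J

n = P₁V₁/(RT₁) = 296×36.1/(8.314×278) = 4.62 mol.
Isothermal: T stays 278 K; PV = const ⇒ V₂ = 179 L, P₂ = 59.8 kPa.
W = nRT ln(V₂/V₁) = 4.62×8.314×278×ln(4.95) = 17100 J.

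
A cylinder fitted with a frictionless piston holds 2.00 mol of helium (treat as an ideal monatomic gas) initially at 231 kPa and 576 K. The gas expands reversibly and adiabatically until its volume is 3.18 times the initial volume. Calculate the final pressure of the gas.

33.6 kPa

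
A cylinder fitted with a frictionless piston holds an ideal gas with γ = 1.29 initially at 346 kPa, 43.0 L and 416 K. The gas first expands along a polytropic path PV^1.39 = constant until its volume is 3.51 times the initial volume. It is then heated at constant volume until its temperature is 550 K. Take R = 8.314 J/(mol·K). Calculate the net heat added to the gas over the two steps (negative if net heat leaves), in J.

n = P₁V₁/(RT₁) = 346×43.0/(8.314×416) = 4.30 mol.
Step 1 — Polytropic n=1.39: T₂ = T₁(V₁/V₂)^(n−1) = 416×(0.285)^0.39 = 255 K; P₂ = P₁(V₁/V₂)^n = 60.4 kPa.
W = (P₁V₁−P₂V₂)/(n−1) = (346×43.0−60.4×151)/0.39 = 14800 J.
ΔU = nCvΔT = 4.30×28.7×(255−416) = -19900 J.
Q = ΔU + W = -5090 J.
State after step 1: P = 60.4 kPa, V = 151 L, T = 255 K.
Step 2 — Isochoric: V stays 151 L; P/T = const ⇒ T₂ = 550 K, P₂ = 130 kPa.
W = 0 (no volume change).
ΔU = nCvΔT = 4.30×28.7×(550−255) = 36400 J.
Q = ΔU = 36400 J.
Net over both steps: W = 14800 J, Q = 31300 J, ΔU = 16500 J.

31300 J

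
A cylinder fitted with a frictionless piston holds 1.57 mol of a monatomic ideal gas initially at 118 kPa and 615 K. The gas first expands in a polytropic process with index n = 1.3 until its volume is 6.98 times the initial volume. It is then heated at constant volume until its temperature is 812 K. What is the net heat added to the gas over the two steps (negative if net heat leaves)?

15700 J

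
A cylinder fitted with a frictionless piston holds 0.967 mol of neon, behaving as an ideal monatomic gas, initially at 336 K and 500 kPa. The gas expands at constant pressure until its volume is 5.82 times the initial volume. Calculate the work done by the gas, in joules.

V₁ = nRT₁/P₁ = 0.967×8.314×336/500 = 5.40 L.
Isobaric: P stays 500 kPa; V/T = const ⇒ T₂ = 1960 K, V₂ = 31.4 L.
W = PΔV = 500×(31.4−5.40) kPa·L = 13000 J.

13000 J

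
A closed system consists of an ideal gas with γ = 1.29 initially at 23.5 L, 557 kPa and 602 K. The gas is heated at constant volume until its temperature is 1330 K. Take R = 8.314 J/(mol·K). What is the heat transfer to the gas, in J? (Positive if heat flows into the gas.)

54600 J

n = P₁V₁/(RT₁) = 557×23.5/(8.314×602) = 2.62 mol.
Isochoric: V stays 23.5 L; P/T = const ⇒ T₂ = 1330 K, P₂ = 1230 kPa.
W = 0 (no volume change).
ΔU = nCvΔT = 2.62×28.7×(1330−602) = 54600 J.
Q = ΔU = 54600 J.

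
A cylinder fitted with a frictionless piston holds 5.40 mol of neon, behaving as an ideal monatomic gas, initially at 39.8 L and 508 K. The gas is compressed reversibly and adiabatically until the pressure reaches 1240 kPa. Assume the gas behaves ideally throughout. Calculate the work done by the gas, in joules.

-12400 J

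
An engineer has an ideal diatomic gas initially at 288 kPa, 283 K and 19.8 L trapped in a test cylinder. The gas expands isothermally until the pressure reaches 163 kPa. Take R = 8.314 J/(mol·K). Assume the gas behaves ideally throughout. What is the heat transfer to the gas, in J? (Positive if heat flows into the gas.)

3250 J

n = P₁V₁/(RT₁) = 288×19.8/(8.314×283) = 2.42 mol.
Isothermal: T stays 283 K; PV = const ⇒ V₂ = 35.0 L, P₂ = 163 kPa.
ΔU = 0 (ideal gas, T constant).
W = nRT ln(V₂/V₁) = 2.42×8.314×283×ln(1.77) = 3250 J.
Q = ΔU + W = 3250 J.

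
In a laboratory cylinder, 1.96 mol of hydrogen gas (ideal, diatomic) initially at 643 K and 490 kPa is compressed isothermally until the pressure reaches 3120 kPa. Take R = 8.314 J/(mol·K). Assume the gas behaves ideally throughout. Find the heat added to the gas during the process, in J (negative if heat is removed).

-19400 J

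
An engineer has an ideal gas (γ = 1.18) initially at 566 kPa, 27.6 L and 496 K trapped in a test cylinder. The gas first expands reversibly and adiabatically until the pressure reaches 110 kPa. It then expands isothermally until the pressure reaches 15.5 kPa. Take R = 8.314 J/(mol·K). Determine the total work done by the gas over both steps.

n = P₁V₁/(RT₁) = 566×27.6/(8.314×496) = 3.79 mol.
Step 1 — Adiabatic: T₂/T₁ = (P₂/P₁)^((γ−1)/γ) ⇒ T₂ = 496×(0.194)^0.153 = 386 K; V₂ = 111 L.
ΔU = nCvΔT = 3.79×46.2×(386−496) = -19200 J.
Q = 0 for an adiabatic process, so W = −ΔU = 19200 J.
State after step 1: P = 110 kPa, V = 111 L, T = 386 K.
Step 2 — Isothermal: T stays 386 K; PV = const ⇒ V₂ = 785 L, P₂ = 15.5 kPa.
ΔU = 0 (ideal gas, T constant).
W = nRT ln(V₂/V₁) = 3.79×8.314×386×ln(7.10) = 23800 J.
Q = ΔU + W = 23800 J.
Net over both steps: W = 43000 J, Q = 23800 J, ΔU = -19200 J.

43000 J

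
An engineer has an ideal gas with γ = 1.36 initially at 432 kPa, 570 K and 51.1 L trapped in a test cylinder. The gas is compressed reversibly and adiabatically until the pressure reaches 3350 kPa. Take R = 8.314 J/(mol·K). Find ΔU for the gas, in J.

44100 J

n = P₁V₁/(RT₁) = 432×51.1/(8.314×570) = 4.66 mol.
Adiabatic: T₂/T₁ = (P₂/P₁)^((γ−1)/γ) ⇒ T₂ = 570×(7.75)^0.265 = 980 K; V₂ = 11.3 L.
For an ideal gas ΔU = nCvΔT with Cv = R/(γ−1) = 23.1 J/(mol·K).
ΔU = 4.66×23.1×(980−570) = 44100 J.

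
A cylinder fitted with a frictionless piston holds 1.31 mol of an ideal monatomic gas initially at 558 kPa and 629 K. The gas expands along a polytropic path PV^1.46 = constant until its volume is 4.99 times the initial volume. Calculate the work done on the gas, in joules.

-7780 J

V₁ = nRT₁/P₁ = 1.31×8.314×629/558 = 12.3 L.
Polytropic n=1.46: T₂ = T₁(V₁/V₂)^(n−1) = 629×(0.200)^0.46 = 300 K; P₂ = P₁(V₁/V₂)^n = 53.4 kPa.
W = (P₁V₁−P₂V₂)/(n−1) = (558×12.3−53.4×61.3)/0.46 = 7780 J.
Work done on the gas = −W_by = -7780 J.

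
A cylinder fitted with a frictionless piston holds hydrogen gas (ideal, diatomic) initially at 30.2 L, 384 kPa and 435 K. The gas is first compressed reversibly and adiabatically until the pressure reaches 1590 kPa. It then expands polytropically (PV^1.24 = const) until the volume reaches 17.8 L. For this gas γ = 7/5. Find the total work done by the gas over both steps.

-6530 J

n = P₁V₁/(RT₁) = 384×30.2/(8.314×435) = 3.21 mol.
Step 1 — Adiabatic: T₂/T₁ = (P₂/P₁)^((γ−1)/γ) ⇒ T₂ = 435×(4.14)^0.286 = 653 K; V₂ = 10.9 L.
ΔU = nCvΔT = 3.21×20.8×(653−435) = 14500 J.
Q = 0 for an adiabatic process, so W = −ΔU = -14500 J.
State after step 1: P = 1590 kPa, V = 10.9 L, T = 653 K.
Step 2 — Polytropic n=1.24: T₂ = T₁(V₁/V₂)^(n−1) = 653×(0.615)^0.24 = 581 K; P₂ = P₁(V₁/V₂)^n = 870 kPa.
W = (P₁V₁−P₂V₂)/(n−1) = (1590×10.9−870×17.8)/0.24 = 7990 J.
ΔU = nCvΔT = 3.21×20.8×(581−653) = -4790 J.
Q = ΔU + W = 3190 J.
Net over both steps: W = -6530 J, Q = 3190 J, ΔU = 9720 J.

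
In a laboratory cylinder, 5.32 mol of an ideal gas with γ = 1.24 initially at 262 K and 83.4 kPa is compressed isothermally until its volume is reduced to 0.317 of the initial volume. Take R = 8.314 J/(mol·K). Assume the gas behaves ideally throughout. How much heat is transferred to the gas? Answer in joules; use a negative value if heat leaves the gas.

-13300 J

V₁ = nRT₁/P₁ = 5.32×8.314×262/83.4 = 139 L.
Isothermal: T stays 262 K; PV = const ⇒ V₂ = 44.0 L, P₂ = 263 kPa.
ΔU = 0 (ideal gas, T constant).
W = nRT ln(V₂/V₁) = 5.32×8.314×262×ln(0.317) = -13300 J.
Q = ΔU + W = -13300 J.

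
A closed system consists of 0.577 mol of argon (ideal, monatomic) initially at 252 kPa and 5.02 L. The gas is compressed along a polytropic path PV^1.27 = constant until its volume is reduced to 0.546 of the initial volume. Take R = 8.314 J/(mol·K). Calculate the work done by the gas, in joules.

-832 J

T₁ = P₁V₁/(nR) = 252×5.02/(0.577×8.314) = 264 K.
Polytropic n=1.27: T₂ = T₁(V₁/V₂)^(n−1) = 264×(1.83)^0.27 = 311 K; P₂ = P₁(V₁/V₂)^n = 543 kPa.
W = (P₁V₁−P₂V₂)/(n−1) = (252×5.02−543×2.74)/0.27 = -832 J.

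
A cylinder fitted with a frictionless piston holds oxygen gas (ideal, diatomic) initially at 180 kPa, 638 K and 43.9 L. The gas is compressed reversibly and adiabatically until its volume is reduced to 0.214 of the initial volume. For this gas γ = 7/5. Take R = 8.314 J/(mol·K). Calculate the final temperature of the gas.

Adiabatic: TV^(γ−1) = const ⇒ T₂ = 638×(4.67)^0.400 = 1180 K; PV^γ = const ⇒ P₂ = 1560 kPa.

1180 K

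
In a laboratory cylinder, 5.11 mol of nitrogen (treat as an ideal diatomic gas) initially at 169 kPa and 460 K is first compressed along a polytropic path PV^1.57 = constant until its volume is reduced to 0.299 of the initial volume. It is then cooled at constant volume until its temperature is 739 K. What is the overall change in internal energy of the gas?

29600 J

V₁ = nRT₁/P₁ = 5.11×8.314×460/169 = 116 L.
Step 1 — Polytropic n=1.57: T₂ = T₁(V₁/V₂)^(n−1) = 460×(3.34)^0.57 = 915 K; P₂ = P₁(V₁/V₂)^n = 1120 kPa.
W = (P₁V₁−P₂V₂)/(n−1) = (169×116−1120×34.6)/0.57 = -33900 J.
ΔU = nCvΔT = 5.11×20.8×(915−460) = 48400 J.
Q = ΔU + W = 14400 J.
State after step 1: P = 1120 kPa, V = 34.6 L, T = 915 K.
Step 2 — Isochoric: V stays 34.6 L; P/T = const ⇒ T₂ = 739 K, P₂ = 908 kPa.
W = 0 (no volume change).
ΔU = nCvΔT = 5.11×20.8×(739−915) = -18700 J.
Q = ΔU = -18700 J.
Net over both steps: W = -33900 J, Q = -4310 J, ΔU = 29600 J.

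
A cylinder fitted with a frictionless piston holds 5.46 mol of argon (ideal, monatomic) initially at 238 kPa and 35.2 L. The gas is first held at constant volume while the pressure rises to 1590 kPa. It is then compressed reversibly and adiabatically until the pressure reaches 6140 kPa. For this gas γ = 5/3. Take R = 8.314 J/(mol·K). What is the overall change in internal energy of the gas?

132000 J

T₁ = P₁V₁/(nR) = 238×35.2/(5.46×8.314) = 185 K.
Step 1 — Isochoric: V stays 35.2 L; P/T = const ⇒ T₂ = 1230 K, P₂ = 1590 kPa.
W = 0 (no volume change).
ΔU = nCvΔT = 5.46×12.5×(1230−185) = 71400 J.
Q = ΔU = 71400 J.
State after step 1: P = 1590 kPa, V = 35.2 L, T = 1230 K.
Step 2 — Adiabatic: T₂/T₁ = (P₂/P₁)^((γ−1)/γ) ⇒ T₂ = 1230×(3.86)^0.400 = 2120 K; V₂ = 15.6 L.
ΔU = nCvΔT = 5.46×12.5×(2120−1230) = 60200 J.
Q = 0 for an adiabatic process, so W = −ΔU = -60200 J.
Net over both steps: W = -60200 J, Q = 71400 J, ΔU = 132000 J.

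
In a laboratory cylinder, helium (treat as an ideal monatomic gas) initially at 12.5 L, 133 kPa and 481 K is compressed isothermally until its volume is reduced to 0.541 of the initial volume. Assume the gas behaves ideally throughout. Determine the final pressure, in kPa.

Isothermal: T stays 481 K; PV = const ⇒ V₂ = 6.76 L, P₂ = 246 kPa.

246 kPa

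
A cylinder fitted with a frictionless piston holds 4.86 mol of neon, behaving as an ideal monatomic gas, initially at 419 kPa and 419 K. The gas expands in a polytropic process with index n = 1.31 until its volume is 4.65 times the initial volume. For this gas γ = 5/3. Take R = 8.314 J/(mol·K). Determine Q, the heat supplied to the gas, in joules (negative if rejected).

11100 J

V₁ = nRT₁/P₁ = 4.86×8.314×419/419 = 40.4 L.
Polytropic n=1.31: T₂ = T₁(V₁/V₂)^(n−1) = 419×(0.215)^0.31 = 260 K; P₂ = P₁(V₁/V₂)^n = 56.0 kPa.
W = (P₁V₁−P₂V₂)/(n−1) = (419×40.4−56.0×188)/0.31 = 20700 J.
ΔU = nCvΔT = 4.86×12.5×(260−419) = -9620 J.
Q = ΔU + W = 11100 J.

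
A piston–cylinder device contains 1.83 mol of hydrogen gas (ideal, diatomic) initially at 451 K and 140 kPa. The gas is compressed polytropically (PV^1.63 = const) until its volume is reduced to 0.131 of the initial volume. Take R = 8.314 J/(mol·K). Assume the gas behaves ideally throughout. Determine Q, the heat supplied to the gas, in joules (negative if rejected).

16300 J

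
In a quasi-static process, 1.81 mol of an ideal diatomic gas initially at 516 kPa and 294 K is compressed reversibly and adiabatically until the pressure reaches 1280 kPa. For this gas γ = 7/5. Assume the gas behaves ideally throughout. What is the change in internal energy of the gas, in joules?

3280 J

V₁ = nRT₁/P₁ = 1.81×8.314×294/516 = 8.57 L.
Adiabatic: T₂/T₁ = (P₂/P₁)^((γ−1)/γ) ⇒ T₂ = 294×(2.48)^0.286 = 381 K; V₂ = 4.48 L.
For an ideal gas ΔU = nCvΔT with Cv = (5/2)R = 20.8 J/(mol·K).
ΔU = 1.81×20.8×(381−294) = 3280 J.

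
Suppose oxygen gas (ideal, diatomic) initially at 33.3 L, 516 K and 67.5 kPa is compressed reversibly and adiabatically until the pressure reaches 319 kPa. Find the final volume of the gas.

11.0 L

Adiabatic: T₂/T₁ = (P₂/P₁)^((γ−1)/γ) ⇒ T₂ = 516×(4.73)^0.286 = 804 K; V₂ = 11.0 L.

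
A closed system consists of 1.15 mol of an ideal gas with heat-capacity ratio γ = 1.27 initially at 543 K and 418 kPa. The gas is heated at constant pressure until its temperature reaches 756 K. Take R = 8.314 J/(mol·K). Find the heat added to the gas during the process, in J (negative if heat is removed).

9580 J

V₁ = nRT₁/P₁ = 1.15×8.314×543/418 = 12.4 L.
Isobaric: P stays 418 kPa; V/T = const ⇒ T₂ = 756 K, V₂ = 17.3 L.
W = PΔV = 418×(17.3−12.4) kPa·L = 2040 J.
ΔU = nCvΔT = 1.15×30.8×(756−543) = 7540 J.
Q = ΔU + W = nCpΔT = 9580 J.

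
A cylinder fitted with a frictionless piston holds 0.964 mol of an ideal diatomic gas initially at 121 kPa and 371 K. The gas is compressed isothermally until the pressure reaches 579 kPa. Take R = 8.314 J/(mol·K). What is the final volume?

5.14 L

V₁ = nRT₁/P₁ = 0.964×8.314×371/121 = 24.6 L.
Isothermal: T stays 371 K; PV = const ⇒ V₂ = 5.14 L, P₂ = 579 kPa.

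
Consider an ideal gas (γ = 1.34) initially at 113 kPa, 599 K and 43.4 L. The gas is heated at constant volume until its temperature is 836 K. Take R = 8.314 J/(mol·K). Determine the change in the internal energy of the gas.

5710 J

n = P₁V₁/(RT₁) = 113×43.4/(8.314×599) = 0.985 mol.
Isochoric: V stays 43.4 L; P/T = const ⇒ T₂ = 836 K, P₂ = 158 kPa.
For an ideal gas ΔU = nCvΔT with Cv = R/(γ−1) = 24.5 J/(mol·K).
ΔU = 0.985×24.5×(836−599) = 5710 J.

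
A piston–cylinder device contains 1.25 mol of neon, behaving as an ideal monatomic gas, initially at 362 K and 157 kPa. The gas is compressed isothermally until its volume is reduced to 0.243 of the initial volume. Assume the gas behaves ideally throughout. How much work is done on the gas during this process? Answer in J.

V₁ = nRT₁/P₁ = 1.25×8.314×362/157 = 24.0 L.
Isothermal: T stays 362 K; PV = const ⇒ V₂ = 5.82 L, P₂ = 646 kPa.
W = nRT ln(V₂/V₁) = 1.25×8.314×362×ln(0.243) = -5320 J.
Work done on the gas = −W_by = 5320 J.

5320 J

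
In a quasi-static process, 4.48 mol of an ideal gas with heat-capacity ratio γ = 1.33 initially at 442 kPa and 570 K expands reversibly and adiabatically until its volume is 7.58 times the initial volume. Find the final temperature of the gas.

292 K

V₁ = nRT₁/P₁ = 4.48×8.314×570/442 = 48.0 L.
Adiabatic: TV^(γ−1) = const ⇒ T₂ = 570×(0.132)^0.330 = 292 K; PV^γ = const ⇒ P₂ = 29.9 kPa.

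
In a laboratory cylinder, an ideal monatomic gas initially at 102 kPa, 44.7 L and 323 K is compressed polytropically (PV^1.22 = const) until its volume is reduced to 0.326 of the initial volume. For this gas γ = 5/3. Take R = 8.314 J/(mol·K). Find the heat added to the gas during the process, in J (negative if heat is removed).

-3880 J

n = P₁V₁/(RT₁) = 102×44.7/(8.314×323) = 1.70 mol.
Polytropic n=1.22: T₂ = T₁(V₁/V₂)^(n−1) = 323×(3.07)^0.22 = 413 K; P₂ = P₁(V₁/V₂)^n = 400 kPa.
W = (P₁V₁−P₂V₂)/(n−1) = (102×44.7−400×14.6)/0.22 = -5800 J.
ΔU = nCvΔT = 1.70×12.5×(413−323) = 1910 J.
Q = ΔU + W = -3880 J.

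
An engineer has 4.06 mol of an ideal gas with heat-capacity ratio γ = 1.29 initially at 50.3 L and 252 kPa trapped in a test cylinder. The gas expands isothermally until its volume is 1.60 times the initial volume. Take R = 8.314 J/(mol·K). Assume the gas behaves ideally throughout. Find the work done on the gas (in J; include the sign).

T₁ = P₁V₁/(nR) = 252×50.3/(4.06×8.314) = 376 K.
Isothermal: T stays 376 K; PV = const ⇒ V₂ = 80.5 L, P₂ = 158 kPa.
W = nRT ln(V₂/V₁) = 4.06×8.314×376×ln(1.60) = 5960 J.
Work done on the gas = −W_by = -5960 J.

-5960 J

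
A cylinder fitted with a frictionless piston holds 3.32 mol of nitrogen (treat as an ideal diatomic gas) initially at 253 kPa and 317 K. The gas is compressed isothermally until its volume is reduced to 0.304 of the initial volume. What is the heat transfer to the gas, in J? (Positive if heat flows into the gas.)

-10400 J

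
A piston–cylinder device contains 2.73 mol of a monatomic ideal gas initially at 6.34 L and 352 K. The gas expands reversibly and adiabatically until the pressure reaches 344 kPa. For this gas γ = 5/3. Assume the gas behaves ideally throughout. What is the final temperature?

P₁ = nRT₁/V₁ = 2.73×8.314×352/6.34 = 1260 kPa.
Adiabatic: T₂/T₁ = (P₂/P₁)^((γ−1)/γ) ⇒ T₂ = 352×(0.273)^0.400 = 209 K; V₂ = 13.8 L.

209 K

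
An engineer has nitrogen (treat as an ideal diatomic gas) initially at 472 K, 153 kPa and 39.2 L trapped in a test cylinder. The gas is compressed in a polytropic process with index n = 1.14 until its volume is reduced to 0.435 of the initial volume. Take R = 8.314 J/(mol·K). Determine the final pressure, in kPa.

Polytropic n=1.14: T₂ = T₁(V₁/V₂)^(n−1) = 472×(2.30)^0.14 = 530 K; P₂ = P₁(V₁/V₂)^n = 395 kPa.

395 kPa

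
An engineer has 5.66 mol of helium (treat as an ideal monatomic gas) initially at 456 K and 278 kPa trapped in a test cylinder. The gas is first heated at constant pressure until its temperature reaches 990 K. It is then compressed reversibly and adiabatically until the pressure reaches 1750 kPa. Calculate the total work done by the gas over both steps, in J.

V₁ = nRT₁/P₁ = 5.66×8.314×456/278 = 77.2 L.
Step 1 — Isobaric: P stays 278 kPa; V/T = const ⇒ T₂ = 990 K, V₂ = 168 L.
W = PΔV = 278×(168−77.2) kPa·L = 25100 J.
ΔU = nCvΔT = 5.66×12.5×(990−456) = 37700 J.
Q = ΔU + W = nCpΔT = 62800 J.
State after step 1: P = 278 kPa, V = 168 L, T = 990 K.
Step 2 — Adiabatic: T₂/T₁ = (P₂/P₁)^((γ−1)/γ) ⇒ T₂ = 990×(6.29)^0.400 = 2070 K; V₂ = 55.6 L.
ΔU = nCvΔT = 5.66×12.5×(2070−990) = 76000 J.
Q = 0 for an adiabatic process, so W = −ΔU = -76000 J.
Net over both steps: W = -50900 J, Q = 62800 J, ΔU = 114000 J.

-50900 J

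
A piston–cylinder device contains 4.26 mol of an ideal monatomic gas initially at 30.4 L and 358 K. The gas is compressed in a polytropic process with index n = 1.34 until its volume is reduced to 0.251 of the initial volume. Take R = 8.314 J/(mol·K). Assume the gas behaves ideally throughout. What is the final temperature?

P₁ = nRT₁/V₁ = 4.26×8.314×358/30.4 = 417 kPa.
Polytropic n=1.34: T₂ = T₁(V₁/V₂)^(n−1) = 358×(3.98)^0.34 = 573 K; P₂ = P₁(V₁/V₂)^n = 2660 kPa.

573 K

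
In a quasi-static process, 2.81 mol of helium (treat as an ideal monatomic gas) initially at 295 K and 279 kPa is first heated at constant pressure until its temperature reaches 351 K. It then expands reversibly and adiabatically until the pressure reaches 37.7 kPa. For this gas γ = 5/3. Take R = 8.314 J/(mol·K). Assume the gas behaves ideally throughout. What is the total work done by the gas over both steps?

V₁ = nRT₁/P₁ = 2.81×8.314×295/279 = 24.7 L.
Step 1 — Isobaric: P stays 279 kPa; V/T = const ⇒ T₂ = 351 K, V₂ = 29.4 L.
W = PΔV = 279×(29.4−24.7) kPa·L = 1310 J.
ΔU = nCvΔT = 2.81×12.5×(351−295) = 1960 J.
Q = ΔU + W = nCpΔT = 3270 J.
State after step 1: P = 279 kPa, V = 29.4 L, T = 351 K.
Step 2 — Adiabatic: T₂/T₁ = (P₂/P₁)^((γ−1)/γ) ⇒ T₂ = 351×(0.135)^0.400 = 158 K; V₂ = 97.7 L.
ΔU = nCvΔT = 2.81×12.5×(158−351) = -6780 J.
Q = 0 for an adiabatic process, so W = −ΔU = 6780 J.
Net over both steps: W = 8090 J, Q = 3270 J, ΔU = -4810 J.

8090 J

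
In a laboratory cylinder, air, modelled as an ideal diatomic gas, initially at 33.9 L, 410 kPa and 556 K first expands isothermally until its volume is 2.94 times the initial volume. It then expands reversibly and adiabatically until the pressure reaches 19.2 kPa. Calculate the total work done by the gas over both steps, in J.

n = P₁V₁/(RT₁) = 410×33.9/(8.314×556) = 3.01 mol.
Step 1 — Isothermal: T stays 556 K; PV = const ⇒ V₂ = 99.7 L, P₂ = 139 kPa.
ΔU = 0 (ideal gas, T constant).
W = nRT ln(V₂/V₁) = 3.01×8.314×556×ln(2.94) = 15000 J.
Q = ΔU + W = 15000 J.
State after step 1: P = 139 kPa, V = 99.7 L, T = 556 K.
Step 2 — Adiabatic: T₂/T₁ = (P₂/P₁)^((γ−1)/γ) ⇒ T₂ = 556×(0.138)^0.286 = 316 K; V₂ = 411 L.
ΔU = nCvΔT = 3.01×20.8×(316−556) = -15000 J.
Q = 0 for an adiabatic process, so W = −ΔU = 15000 J.
Net over both steps: W = 30000 J, Q = 15000 J, ΔU = -15000 J.

30000 J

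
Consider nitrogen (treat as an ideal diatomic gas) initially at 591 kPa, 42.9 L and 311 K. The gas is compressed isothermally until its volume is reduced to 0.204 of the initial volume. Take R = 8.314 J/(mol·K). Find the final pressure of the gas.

2900 kPa

Isothermal: T stays 311 K; PV = const ⇒ V₂ = 8.75 L, P₂ = 2900 kPa.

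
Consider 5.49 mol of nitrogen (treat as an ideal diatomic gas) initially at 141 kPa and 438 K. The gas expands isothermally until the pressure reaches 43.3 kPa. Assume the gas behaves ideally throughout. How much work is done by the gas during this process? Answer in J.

V₁ = nRT₁/P₁ = 5.49×8.314×438/141 = 142 L.
Isothermal: T stays 438 K; PV = const ⇒ V₂ = 462 L, P₂ = 43.3 kPa.
W = nRT ln(V₂/V₁) = 5.49×8.314×438×ln(3.26) = 23600 J.

23600 J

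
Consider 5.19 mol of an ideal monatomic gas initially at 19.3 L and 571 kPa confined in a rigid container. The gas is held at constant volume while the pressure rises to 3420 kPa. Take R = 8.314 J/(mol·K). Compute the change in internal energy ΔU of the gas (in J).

T₁ = P₁V₁/(nR) = 571×19.3/(5.19×8.314) = 255 K.
Isochoric: V stays 19.3 L; P/T = const ⇒ T₂ = 1530 K, P₂ = 3420 kPa.
For an ideal gas ΔU = nCvΔT with Cv = (3/2)R = 12.5 J/(mol·K).
ΔU = 5.19×12.5×(1530−255) = 82500 J.

82500 J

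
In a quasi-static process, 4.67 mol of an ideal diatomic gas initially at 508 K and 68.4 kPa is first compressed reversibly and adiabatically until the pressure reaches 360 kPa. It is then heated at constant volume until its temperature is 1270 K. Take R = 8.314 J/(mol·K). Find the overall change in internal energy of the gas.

74000 J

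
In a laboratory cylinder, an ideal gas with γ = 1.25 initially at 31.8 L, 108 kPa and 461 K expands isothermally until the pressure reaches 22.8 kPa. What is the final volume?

Isothermal: T stays 461 K; PV = const ⇒ V₂ = 151 L, P₂ = 22.8 kPa.

151 L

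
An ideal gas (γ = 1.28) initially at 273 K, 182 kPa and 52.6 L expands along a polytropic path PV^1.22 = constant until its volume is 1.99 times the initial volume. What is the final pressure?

78.6 kPa

Polytropic n=1.22: T₂ = T₁(V₁/V₂)^(n−1) = 273×(0.503)^0.22 = 235 K; P₂ = P₁(V₁/V₂)^n = 78.6 kPa.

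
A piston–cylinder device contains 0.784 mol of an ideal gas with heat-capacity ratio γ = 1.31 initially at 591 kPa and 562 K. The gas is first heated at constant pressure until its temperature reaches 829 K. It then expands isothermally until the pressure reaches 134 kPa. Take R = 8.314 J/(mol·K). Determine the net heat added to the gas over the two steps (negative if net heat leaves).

V₁ = nRT₁/P₁ = 0.784×8.314×562/591 = 6.20 L.
Step 1 — Isobaric: P stays 591 kPa; V/T = const ⇒ T₂ = 829 K, V₂ = 9.14 L.
W = PΔV = 591×(9.14−6.20) kPa·L = 1740 J.
ΔU = nCvΔT = 0.784×26.8×(829−562) = 5610 J.
Q = ΔU + W = nCpΔT = 7350 J.
State after step 1: P = 591 kPa, V = 9.14 L, T = 829 K.
Step 2 — Isothermal: T stays 829 K; PV = const ⇒ V₂ = 40.3 L, P₂ = 134 kPa.
ΔU = 0 (ideal gas, T constant).
W = nRT ln(V₂/V₁) = 0.784×8.314×829×ln(4.41) = 8020 J.
Q = ΔU + W = 8020 J.
Net over both steps: W = 9760 J, Q = 15400 J, ΔU = 5610 J.

15400 J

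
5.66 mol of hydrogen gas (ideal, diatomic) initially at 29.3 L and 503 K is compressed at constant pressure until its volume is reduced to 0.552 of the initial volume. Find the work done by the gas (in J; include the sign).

P₁ = nRT₁/V₁ = 5.66×8.314×503/29.3 = 808 kPa.
Isobaric: P stays 808 kPa; V/T = const ⇒ T₂ = 278 K, V₂ = 16.2 L.
W = PΔV = 808×(16.2−29.3) kPa·L = -10600 J.

-10600 J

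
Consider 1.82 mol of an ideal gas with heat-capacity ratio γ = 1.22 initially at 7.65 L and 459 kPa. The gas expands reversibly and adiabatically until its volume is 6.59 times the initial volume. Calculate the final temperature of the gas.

T₁ = P₁V₁/(nR) = 459×7.65/(1.82×8.314) = 232 K.
Adiabatic: TV^(γ−1) = const ⇒ T₂ = 232×(0.152)^0.220 = 153 K; PV^γ = const ⇒ P₂ = 46.0 kPa.

153 K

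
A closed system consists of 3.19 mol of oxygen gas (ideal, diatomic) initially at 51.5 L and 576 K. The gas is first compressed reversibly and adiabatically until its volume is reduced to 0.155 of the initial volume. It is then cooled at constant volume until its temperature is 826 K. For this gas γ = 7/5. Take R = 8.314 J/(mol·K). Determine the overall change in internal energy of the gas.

16600 J

P₁ = nRT₁/V₁ = 3.19×8.314×576/51.5 = 297 kPa.
Step 1 — Adiabatic: TV^(γ−1) = const ⇒ T₂ = 576×(6.45)^0.400 = 1210 K; PV^γ = const ⇒ P₂ = 4030 kPa.
ΔU = nCvΔT = 3.19×20.8×(1210−576) = 42300 J.
Q = 0 for an adiabatic process, so W = −ΔU = -42300 J.
State after step 1: P = 4030 kPa, V = 7.98 L, T = 1210 K.
Step 2 — Isochoric: V stays 7.98 L; P/T = const ⇒ T₂ = 826 K, P₂ = 2740 kPa.
W = 0 (no volume change).
ΔU = nCvΔT = 3.19×20.8×(826−1210) = -25700 J.
Q = ΔU = -25700 J.
Net over both steps: W = -42300 J, Q = -25700 J, ΔU = 16600 J.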